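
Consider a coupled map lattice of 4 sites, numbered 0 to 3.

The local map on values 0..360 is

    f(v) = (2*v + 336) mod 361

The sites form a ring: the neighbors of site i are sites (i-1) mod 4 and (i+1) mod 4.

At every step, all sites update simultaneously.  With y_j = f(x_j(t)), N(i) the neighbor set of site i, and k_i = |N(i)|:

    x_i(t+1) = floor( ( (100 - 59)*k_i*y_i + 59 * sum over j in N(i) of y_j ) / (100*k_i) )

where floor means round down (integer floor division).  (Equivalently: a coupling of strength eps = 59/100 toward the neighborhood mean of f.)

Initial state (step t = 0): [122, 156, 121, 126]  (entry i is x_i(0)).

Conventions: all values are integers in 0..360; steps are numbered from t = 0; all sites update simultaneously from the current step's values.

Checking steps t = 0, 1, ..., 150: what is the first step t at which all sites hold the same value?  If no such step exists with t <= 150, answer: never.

Answer: 17
Key observation: Synchronization is absorbing here: once all sites are equal they stay equal, and step 17 is the first all-equal step.

Derivation:
t=0: [122, 156, 121, 126]  (not all equal)
t=1: [241, 246, 240, 221]  (not all equal)
t=2: [87, 99, 86, 79]  (not all equal)
t=3: [151, 158, 150, 141]  (not all equal)
t=4: [275, 282, 274, 268]  (not all equal)
t=5: [164, 169, 163, 157]  (not all equal)
t=6: [301, 306, 301, 296]  (not all equal)
t=7: [216, 220, 216, 211]  (not all equal)
t=8: [45, 49, 45, 41]  (not all equal)
t=9: [65, 68, 65, 61]  (not all equal)
t=10: [104, 107, 104, 101]  (not all equal)
t=11: [183, 185, 183, 180]  (not all equal)
t=12: [340, 342, 340, 338]  (not all equal)
t=13: [294, 295, 294, 292]  (not all equal)
t=14: [201, 202, 201, 200]  (not all equal)
t=15: [16, 16, 16, 15]  (not all equal)
t=16: [6, 7, 6, 6]  (not all equal)
t=17: [348, 348, 348, 348]  (all equal)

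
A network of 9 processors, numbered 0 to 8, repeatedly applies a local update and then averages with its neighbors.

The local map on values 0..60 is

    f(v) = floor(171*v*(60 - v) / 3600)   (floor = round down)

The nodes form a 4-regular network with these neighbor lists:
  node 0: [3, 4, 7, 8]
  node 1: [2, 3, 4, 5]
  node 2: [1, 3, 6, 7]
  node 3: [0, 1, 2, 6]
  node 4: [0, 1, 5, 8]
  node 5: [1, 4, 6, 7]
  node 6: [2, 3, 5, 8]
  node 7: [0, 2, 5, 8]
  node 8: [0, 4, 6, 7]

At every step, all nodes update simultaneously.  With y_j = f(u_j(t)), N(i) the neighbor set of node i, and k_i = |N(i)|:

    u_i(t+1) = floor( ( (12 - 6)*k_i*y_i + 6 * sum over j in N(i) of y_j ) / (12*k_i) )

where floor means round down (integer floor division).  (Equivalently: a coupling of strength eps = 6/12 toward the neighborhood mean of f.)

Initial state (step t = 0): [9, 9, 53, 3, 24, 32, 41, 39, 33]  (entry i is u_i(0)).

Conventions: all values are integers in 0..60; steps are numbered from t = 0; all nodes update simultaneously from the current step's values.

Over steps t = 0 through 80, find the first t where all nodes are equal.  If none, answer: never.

Answer: never
Key observation: The state at step 3 reappears at step 5 — the system is in a cycle of period 2 from step 3 on.  No step 0..5 is synchronized, and the cycle repeats forever, so no step up to 80 (or ever) has all nodes equal.

Derivation:
t=0: [9, 9, 53, 3, 24, 32, 41, 39, 33]  (not all equal)
t=1: [26, 24, 21, 16, 36, 38, 32, 34, 38]  (not all equal)
t=2: [39, 39, 38, 36, 40, 40, 39, 40, 40]  (not all equal)
t=3: [38, 38, 38, 39, 38, 38, 38, 38, 38]  (not all equal)
t=4: [38, 38, 38, 38, 39, 39, 38, 39, 39]  (not all equal)
t=5: [38, 38, 38, 39, 38, 38, 38, 38, 38]  (not all equal)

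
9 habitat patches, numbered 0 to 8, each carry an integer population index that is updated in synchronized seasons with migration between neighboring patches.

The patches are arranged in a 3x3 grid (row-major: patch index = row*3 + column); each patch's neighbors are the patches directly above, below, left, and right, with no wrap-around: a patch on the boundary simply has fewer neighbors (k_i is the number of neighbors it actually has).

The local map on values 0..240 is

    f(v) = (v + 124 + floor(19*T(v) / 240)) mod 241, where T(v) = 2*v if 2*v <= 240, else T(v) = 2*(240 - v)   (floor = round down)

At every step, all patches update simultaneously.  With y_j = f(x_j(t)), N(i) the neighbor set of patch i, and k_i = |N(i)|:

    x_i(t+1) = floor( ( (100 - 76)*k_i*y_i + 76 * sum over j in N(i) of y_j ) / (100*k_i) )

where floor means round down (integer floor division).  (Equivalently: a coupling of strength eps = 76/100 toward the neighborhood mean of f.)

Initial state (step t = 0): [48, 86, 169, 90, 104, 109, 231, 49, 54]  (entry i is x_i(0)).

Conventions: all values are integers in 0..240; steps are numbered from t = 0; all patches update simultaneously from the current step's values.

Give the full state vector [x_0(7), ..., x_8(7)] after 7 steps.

Answer: [233, 236, 237, 233, 235, 238, 233, 236, 237]

Derivation:
t=0: [48, 86, 169, 90, 104, 109, 231, 49, 54]
t=1: [214, 115, 103, 129, 122, 66, 182, 120, 116]
t=2: [41, 35, 82, 57, 56, 58, 37, 34, 88]
t=3: [175, 185, 187, 178, 179, 205, 173, 185, 188]
t=4: [71, 73, 82, 68, 76, 80, 71, 72, 83]
t=5: [205, 211, 213, 206, 209, 216, 204, 211, 213]
t=6: [95, 96, 100, 93, 97, 99, 95, 96, 100]
t=7: [233, 236, 237, 233, 235, 238, 233, 236, 237]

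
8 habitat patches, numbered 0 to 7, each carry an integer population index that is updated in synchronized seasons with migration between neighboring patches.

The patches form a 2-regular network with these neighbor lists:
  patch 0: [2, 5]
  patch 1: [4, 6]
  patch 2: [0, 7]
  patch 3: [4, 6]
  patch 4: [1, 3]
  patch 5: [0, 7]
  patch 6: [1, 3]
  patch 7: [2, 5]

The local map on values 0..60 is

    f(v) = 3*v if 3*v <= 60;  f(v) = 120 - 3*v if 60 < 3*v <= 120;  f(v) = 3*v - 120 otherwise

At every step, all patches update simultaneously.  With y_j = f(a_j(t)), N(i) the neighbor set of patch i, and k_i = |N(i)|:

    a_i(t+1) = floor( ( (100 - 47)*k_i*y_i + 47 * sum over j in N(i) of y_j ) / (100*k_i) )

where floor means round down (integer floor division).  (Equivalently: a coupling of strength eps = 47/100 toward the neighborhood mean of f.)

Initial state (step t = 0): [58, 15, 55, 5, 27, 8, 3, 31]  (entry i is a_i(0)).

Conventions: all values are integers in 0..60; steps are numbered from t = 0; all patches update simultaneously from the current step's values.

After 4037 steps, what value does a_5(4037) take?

Simulating step by step:
t=0: [58, 15, 55, 5, 27, 8, 3, 31]
t=1: [44, 35, 42, 19, 34, 31, 18, 30]
t=2: [14, 24, 13, 47, 26, 24, 45, 23]
t=3: [42, 38, 42, 24, 38, 47, 24, 47]
t=4: [9, 15, 9, 38, 15, 17, 38, 17]
t=5: [32, 35, 32, 15, 35, 45, 15, 45]
t=6: [21, 22, 21, 37, 22, 17, 37, 17]
t=7: [55, 43, 55, 19, 43, 52, 19, 52]
t=8: [42, 20, 42, 45, 20, 38, 45, 38]
t=9: [6, 49, 6, 25, 49, 6, 25, 6]
t=10: [18, 31, 18, 40, 31, 18, 40, 18]
t=11: [54, 20, 54, 6, 20, 54, 6, 54]
t=12: [42, 50, 42, 27, 50, 42, 27, 42]
t=13: [6, 32, 6, 36, 32, 6, 36, 6]
t=14: [18, 21, 18, 14, 21, 18, 14, 18]
t=15: [54, 53, 54, 45, 53, 54, 45, 54]
t=16: [42, 33, 42, 20, 33, 42, 20, 42]
t=17: [6, 30, 6, 50, 30, 6, 50, 6]
t=18: [18, 30, 18, 30, 30, 18, 30, 18]
t=19: [54, 30, 54, 30, 30, 54, 30, 54]
t=20: [42, 30, 42, 30, 30, 42, 30, 42]
t=21: [6, 30, 6, 30, 30, 6, 30, 6]
t=22: [18, 30, 18, 30, 30, 18, 30, 18]

Answer: a_5(4037) = 6
Key observation: The state at step 18, [18, 30, 18, 30, 30, 18, 30, 18], reappears at step 22: the system is in a cycle of period 4 from step 18 on.  Therefore the state at step 4037 equals the state at step 18 + ((4037 - 18) mod 4) = 21, which is [6, 30, 6, 30, 30, 6, 30, 6].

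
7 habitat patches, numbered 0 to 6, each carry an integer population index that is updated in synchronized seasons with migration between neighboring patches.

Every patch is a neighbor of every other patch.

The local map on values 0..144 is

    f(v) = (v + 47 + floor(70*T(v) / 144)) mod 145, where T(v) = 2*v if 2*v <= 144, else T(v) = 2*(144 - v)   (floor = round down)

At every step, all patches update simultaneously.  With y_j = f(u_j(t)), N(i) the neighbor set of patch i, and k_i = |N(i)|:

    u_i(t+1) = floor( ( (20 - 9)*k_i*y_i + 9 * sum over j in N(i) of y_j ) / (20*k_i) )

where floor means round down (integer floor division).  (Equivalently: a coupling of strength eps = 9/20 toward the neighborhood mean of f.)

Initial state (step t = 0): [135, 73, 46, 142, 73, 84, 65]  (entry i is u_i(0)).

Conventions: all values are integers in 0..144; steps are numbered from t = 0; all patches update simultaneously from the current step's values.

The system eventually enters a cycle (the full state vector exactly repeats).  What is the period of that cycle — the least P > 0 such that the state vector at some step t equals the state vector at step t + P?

Answer: 2
Key observation: The state at step 6, [45, 45, 45, 45, 45, 45, 45], reappears at step 8 — and no state repeats earlier — so the cycle the system enters has period 2.

Derivation:
t=0: [135, 73, 46, 142, 73, 84, 65]
t=1: [50, 50, 94, 50, 50, 50, 43]
t=2: [13, 13, 34, 13, 13, 13, 75]
t=3: [73, 73, 93, 73, 73, 73, 59]
t=4: [42, 42, 42, 42, 42, 42, 29]
t=5: [127, 127, 127, 127, 127, 127, 115]
t=6: [45, 45, 45, 45, 45, 45, 45]
t=7: [135, 135, 135, 135, 135, 135, 135]
t=8: [45, 45, 45, 45, 45, 45, 45]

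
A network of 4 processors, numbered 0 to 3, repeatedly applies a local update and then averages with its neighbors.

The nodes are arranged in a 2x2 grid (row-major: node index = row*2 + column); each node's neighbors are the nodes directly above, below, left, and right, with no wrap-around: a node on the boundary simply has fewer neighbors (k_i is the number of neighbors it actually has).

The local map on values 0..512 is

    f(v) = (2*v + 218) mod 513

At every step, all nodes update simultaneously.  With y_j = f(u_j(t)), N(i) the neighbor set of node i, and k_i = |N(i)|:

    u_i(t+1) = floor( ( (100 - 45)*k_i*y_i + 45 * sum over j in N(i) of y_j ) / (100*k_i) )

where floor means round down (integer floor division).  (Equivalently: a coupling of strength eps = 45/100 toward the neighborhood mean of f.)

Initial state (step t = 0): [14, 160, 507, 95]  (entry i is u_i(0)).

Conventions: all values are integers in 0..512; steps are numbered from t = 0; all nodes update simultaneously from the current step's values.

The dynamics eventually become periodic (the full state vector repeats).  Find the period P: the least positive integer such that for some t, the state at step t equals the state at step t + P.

Simulating step by step:
t=0: [14, 160, 507, 95]
t=1: [187, 160, 260, 276]
t=2: [99, 89, 199, 197]
t=3: [341, 333, 172, 166]
t=4: [307, 299, 122, 114]
t=5: [347, 338, 426, 417]
t=6: [315, 305, 119, 109]
t=7: [357, 346, 424, 413]
t=8: [328, 316, 120, 108]
t=9: [377, 364, 430, 417]
t=10: [361, 347, 137, 123]
t=11: [435, 419, 471, 455]
t=12: [71, 53, 110, 93]
t=13: [369, 350, 412, 393]
t=14: [338, 432, 218, 364]
t=15: [253, 213, 260, 282]
t=16: [196, 180, 231, 228]
t=17: [105, 93, 149, 140]
t=18: [326, 430, 210, 365]
t=19: [236, 206, 246, 279]
t=20: [168, 163, 207, 215]
t=21: [56, 56, 105, 108]
t=22: [352, 353, 407, 409]
t=23: [318, 320, 97, 99]
t=24: [357, 360, 396, 399]
t=25: [437, 441, 480, 484]
t=26: [87, 91, 134, 138]
t=27: [414, 419, 466, 471]
t=28: [45, 51, 102, 108]
t=29: [336, 342, 399, 405]
t=30: [408, 299, 361, 201]
t=31: [168, 192, 260, 223]
t=32: [93, 92, 166, 153]
t=33: [320, 314, 113, 104]
t=34: [364, 356, 417, 409]
t=35: [337, 329, 113, 105]
t=36: [390, 381, 425, 416]
t=37: [381, 371, 137, 127]
t=38: [468, 457, 481, 470]
t=39: [128, 116, 143, 131]
t=40: [475, 462, 491, 478]
t=41: [143, 129, 160, 146]
t=42: [389, 489, 241, 393]
t=43: [345, 312, 322, 350]
t=44: [369, 360, 371, 375]
t=45: [439, 435, 447, 446]
t=46: [71, 68, 81, 79]
t=47: [363, 360, 374, 371]
t=48: [434, 431, 446, 443]
t=49: [64, 60, 77, 73]
t=50: [350, 345, 364, 359]
t=51: [409, 403, 424, 418]
t=52: [129, 289, 30, 139]
t=53: [388, 374, 371, 399]
t=54: [467, 470, 467, 479]
t=55: [127, 134, 131, 140]
t=56: [476, 485, 482, 491]
t=57: [150, 160, 157, 167]
t=58: [12, 23, 20, 31]
t=59: [250, 262, 259, 271]
t=60: [214, 227, 224, 237]
t=61: [143, 157, 154, 168]
t=62: [284, 133, 129, 29]
t=63: [366, 389, 385, 367]
t=64: [455, 462, 458, 457]
t=65: [106, 110, 106, 108]
t=66: [431, 435, 430, 434]
t=67: [55, 59, 54, 58]
t=68: [329, 333, 328, 332]
t=69: [364, 368, 363, 367]
t=70: [434, 438, 433, 437]
t=71: [61, 65, 60, 64]
t=72: [341, 345, 340, 344]
t=73: [388, 392, 387, 391]
t=74: [482, 486, 481, 485]
t=75: [157, 161, 156, 160]
t=76: [20, 24, 19, 23]
t=77: [259, 263, 258, 262]
t=78: [224, 228, 223, 227]
t=79: [154, 158, 153, 157]
t=80: [14, 18, 13, 17]
t=81: [247, 251, 246, 250]
t=82: [200, 204, 199, 203]
t=83: [106, 110, 105, 109]
t=84: [431, 435, 430, 434]

Answer: 18
Key observation: The state at step 66, [431, 435, 430, 434], reappears at step 84 — and no state repeats earlier — so the cycle the system enters has period 18.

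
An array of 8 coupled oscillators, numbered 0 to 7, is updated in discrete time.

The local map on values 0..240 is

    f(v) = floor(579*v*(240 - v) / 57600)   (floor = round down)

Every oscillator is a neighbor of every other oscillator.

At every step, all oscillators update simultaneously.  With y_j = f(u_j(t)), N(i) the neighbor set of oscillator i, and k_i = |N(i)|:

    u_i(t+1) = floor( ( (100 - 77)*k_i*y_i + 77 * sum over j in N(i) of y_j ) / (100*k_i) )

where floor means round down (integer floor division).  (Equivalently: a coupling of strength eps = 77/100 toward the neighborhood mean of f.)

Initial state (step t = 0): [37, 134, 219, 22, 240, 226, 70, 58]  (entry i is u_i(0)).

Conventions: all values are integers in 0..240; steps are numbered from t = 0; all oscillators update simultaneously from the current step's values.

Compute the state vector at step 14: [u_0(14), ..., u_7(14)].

Answer: [140, 140, 140, 140, 140, 140, 140, 140]

Derivation:
t=0: [37, 134, 219, 22, 240, 226, 70, 58]
t=1: [71, 79, 67, 68, 62, 66, 76, 75]
t=2: [119, 120, 118, 118, 118, 118, 119, 119]
t=3: [144, 144, 144, 144, 144, 144, 144, 144]
t=4: [138, 138, 138, 138, 138, 138, 138, 138]
t=5: [141, 141, 141, 141, 141, 141, 141, 141]
t=6: [140, 140, 140, 140, 140, 140, 140, 140]
t=7: [140, 140, 140, 140, 140, 140, 140, 140]
t=8: [140, 140, 140, 140, 140, 140, 140, 140]
t=9: [140, 140, 140, 140, 140, 140, 140, 140]
t=10: [140, 140, 140, 140, 140, 140, 140, 140]
t=11: [140, 140, 140, 140, 140, 140, 140, 140]
t=12: [140, 140, 140, 140, 140, 140, 140, 140]
t=13: [140, 140, 140, 140, 140, 140, 140, 140]
t=14: [140, 140, 140, 140, 140, 140, 140, 140]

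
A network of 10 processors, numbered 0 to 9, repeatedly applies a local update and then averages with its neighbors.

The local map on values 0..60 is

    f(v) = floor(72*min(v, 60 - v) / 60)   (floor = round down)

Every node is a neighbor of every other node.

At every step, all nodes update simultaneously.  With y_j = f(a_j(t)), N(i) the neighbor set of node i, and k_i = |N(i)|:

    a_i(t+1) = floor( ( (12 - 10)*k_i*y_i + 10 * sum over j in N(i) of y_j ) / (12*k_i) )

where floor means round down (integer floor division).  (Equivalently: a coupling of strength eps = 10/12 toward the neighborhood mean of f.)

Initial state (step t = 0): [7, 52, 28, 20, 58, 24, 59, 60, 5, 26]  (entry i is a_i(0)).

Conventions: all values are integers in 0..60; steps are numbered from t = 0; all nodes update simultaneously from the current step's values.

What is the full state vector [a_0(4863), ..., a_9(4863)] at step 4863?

Answer: [33, 33, 33, 33, 33, 33, 33, 33, 33, 33]
Key observation: The state at step 9, [33, 33, 33, 33, 33, 33, 33, 33, 33, 33], reappears at step 11: the system is in a cycle of period 2 from step 9 on.  Therefore the state at step 4863 equals the state at step 9 + ((4863 - 9) mod 2) = 9, which is [33, 33, 33, 33, 33, 33, 33, 33, 33, 33].

Derivation:
t=0: [7, 52, 28, 20, 58, 24, 59, 60, 5, 26]
t=1: [13, 13, 15, 14, 13, 15, 13, 13, 13, 15]
t=2: [15, 15, 16, 16, 15, 16, 15, 15, 15, 16]
t=3: [18, 18, 18, 18, 18, 18, 18, 18, 18, 18]
t=4: [21, 21, 21, 21, 21, 21, 21, 21, 21, 21]
t=5: [25, 25, 25, 25, 25, 25, 25, 25, 25, 25]
t=6: [30, 30, 30, 30, 30, 30, 30, 30, 30, 30]
t=7: [36, 36, 36, 36, 36, 36, 36, 36, 36, 36]
t=8: [28, 28, 28, 28, 28, 28, 28, 28, 28, 28]
t=9: [33, 33, 33, 33, 33, 33, 33, 33, 33, 33]
t=10: [32, 32, 32, 32, 32, 32, 32, 32, 32, 32]
t=11: [33, 33, 33, 33, 33, 33, 33, 33, 33, 33]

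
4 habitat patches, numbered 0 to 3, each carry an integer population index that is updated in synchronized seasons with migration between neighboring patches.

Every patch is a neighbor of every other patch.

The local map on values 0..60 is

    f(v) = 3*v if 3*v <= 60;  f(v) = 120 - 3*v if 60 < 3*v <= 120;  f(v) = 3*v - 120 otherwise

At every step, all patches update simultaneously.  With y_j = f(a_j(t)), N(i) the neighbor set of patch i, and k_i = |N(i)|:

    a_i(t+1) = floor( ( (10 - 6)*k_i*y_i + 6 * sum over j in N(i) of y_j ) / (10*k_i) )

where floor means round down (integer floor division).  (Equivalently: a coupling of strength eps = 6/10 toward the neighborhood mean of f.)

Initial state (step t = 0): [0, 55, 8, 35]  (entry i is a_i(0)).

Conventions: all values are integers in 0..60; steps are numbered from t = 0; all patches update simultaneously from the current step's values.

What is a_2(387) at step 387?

Simulating step by step:
t=0: [0, 55, 8, 35]
t=1: [16, 25, 21, 19]
t=2: [51, 50, 52, 52]
t=3: [33, 33, 34, 34]
t=4: [19, 19, 19, 19]
t=5: [57, 57, 57, 57]
t=6: [51, 51, 51, 51]
t=7: [33, 33, 33, 33]
t=8: [21, 21, 21, 21]
t=9: [57, 57, 57, 57]

Answer: a_2(387) = 33
Key observation: The state at step 5, [57, 57, 57, 57], reappears at step 9: the system is in a cycle of period 4 from step 5 on.  Therefore the state at step 387 equals the state at step 5 + ((387 - 5) mod 4) = 7, which is [33, 33, 33, 33].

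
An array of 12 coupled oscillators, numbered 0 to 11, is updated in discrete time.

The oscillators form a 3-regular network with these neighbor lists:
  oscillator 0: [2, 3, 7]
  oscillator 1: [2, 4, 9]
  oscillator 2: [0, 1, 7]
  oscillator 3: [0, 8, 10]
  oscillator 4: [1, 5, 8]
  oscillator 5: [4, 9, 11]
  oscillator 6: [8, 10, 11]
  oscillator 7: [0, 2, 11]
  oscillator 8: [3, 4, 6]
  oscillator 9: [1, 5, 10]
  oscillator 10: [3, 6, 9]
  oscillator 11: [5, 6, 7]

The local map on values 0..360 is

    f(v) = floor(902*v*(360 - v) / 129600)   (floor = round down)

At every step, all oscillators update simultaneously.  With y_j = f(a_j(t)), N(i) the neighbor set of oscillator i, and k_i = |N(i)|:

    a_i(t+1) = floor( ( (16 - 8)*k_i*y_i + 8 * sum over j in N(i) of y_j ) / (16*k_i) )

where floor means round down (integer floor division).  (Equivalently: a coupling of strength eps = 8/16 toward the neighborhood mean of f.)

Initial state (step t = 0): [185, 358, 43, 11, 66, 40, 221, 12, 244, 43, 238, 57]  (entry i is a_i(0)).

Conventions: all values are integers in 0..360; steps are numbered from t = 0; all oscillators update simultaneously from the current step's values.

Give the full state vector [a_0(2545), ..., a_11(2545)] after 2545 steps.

Simulating step by step:
t=0: [185, 358, 43, 11, 66, 40, 221, 12, 244, 43, 238, 57]
t=1: [137, 55, 90, 116, 115, 102, 192, 87, 160, 96, 156, 115]
t=2: [194, 148, 166, 207, 184, 186, 218, 178, 213, 174, 209, 193]
t=3: [223, 221, 223, 220, 222, 224, 217, 224, 218, 222, 219, 222]
t=4: [212, 212, 212, 213, 213, 212, 214, 212, 214, 213, 214, 213]
t=5: [217, 217, 218, 217, 217, 217, 217, 217, 217, 217, 217, 217]
t=6: [215, 215, 215, 215, 215, 215, 215, 215, 215, 215, 215, 215]
t=7: [216, 216, 216, 216, 216, 216, 216, 216, 216, 216, 216, 216]
t=8: [216, 216, 216, 216, 216, 216, 216, 216, 216, 216, 216, 216]

Answer: [216, 216, 216, 216, 216, 216, 216, 216, 216, 216, 216, 216]
Key observation: The state at step 7, [216, 216, 216, 216, 216, 216, 216, 216, 216, 216, 216, 216], reappears at step 8: the system is in a cycle of period 1 from step 7 on.  Therefore the state at step 2545 equals the state at step 7 + ((2545 - 7) mod 1) = 7, which is [216, 216, 216, 216, 216, 216, 216, 216, 216, 216, 216, 216].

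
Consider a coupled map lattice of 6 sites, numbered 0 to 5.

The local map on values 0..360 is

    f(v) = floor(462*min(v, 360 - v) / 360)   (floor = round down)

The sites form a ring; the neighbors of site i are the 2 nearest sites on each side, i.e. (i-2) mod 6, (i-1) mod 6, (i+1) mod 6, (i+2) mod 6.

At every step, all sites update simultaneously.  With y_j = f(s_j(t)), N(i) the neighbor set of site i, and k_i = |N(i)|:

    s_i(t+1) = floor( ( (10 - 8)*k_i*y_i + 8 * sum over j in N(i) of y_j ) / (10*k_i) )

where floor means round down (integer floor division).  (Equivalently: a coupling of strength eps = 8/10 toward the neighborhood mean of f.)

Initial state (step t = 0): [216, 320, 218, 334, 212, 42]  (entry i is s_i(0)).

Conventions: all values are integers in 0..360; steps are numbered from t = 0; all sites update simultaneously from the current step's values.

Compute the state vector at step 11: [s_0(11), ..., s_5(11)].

Simulating step by step:
t=0: [216, 320, 218, 334, 212, 42]
t=1: [131, 100, 127, 101, 128, 102]
t=2: [150, 143, 150, 142, 150, 143]
t=3: [188, 186, 188, 186, 188, 186]
t=4: [221, 221, 221, 221, 221, 221]
t=5: [178, 178, 178, 178, 178, 178]
t=6: [228, 228, 228, 228, 228, 228]
t=7: [169, 169, 169, 169, 169, 169]
t=8: [216, 216, 216, 216, 216, 216]
t=9: [184, 184, 184, 184, 184, 184]
t=10: [225, 225, 225, 225, 225, 225]
t=11: [173, 173, 173, 173, 173, 173]

Answer: [173, 173, 173, 173, 173, 173]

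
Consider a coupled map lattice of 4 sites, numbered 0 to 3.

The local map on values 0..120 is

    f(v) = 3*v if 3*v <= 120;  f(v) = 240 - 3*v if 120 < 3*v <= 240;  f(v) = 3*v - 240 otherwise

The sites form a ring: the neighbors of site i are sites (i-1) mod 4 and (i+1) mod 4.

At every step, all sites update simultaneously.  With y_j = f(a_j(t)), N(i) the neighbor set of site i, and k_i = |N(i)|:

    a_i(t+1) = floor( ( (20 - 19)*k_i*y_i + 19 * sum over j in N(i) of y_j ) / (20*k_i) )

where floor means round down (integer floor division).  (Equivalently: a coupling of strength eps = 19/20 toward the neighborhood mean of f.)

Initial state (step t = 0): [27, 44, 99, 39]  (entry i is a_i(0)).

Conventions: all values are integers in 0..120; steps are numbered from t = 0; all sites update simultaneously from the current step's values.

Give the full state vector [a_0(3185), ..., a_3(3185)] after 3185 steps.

Answer: [84, 84, 84, 84]
Key observation: The state at step 5, [84, 84, 84, 84], reappears at step 9: the system is in a cycle of period 4 from step 5 on.  Therefore the state at step 3185 equals the state at step 5 + ((3185 - 5) mod 4) = 5, which is [84, 84, 84, 84].

Derivation:
t=0: [27, 44, 99, 39]
t=1: [110, 70, 109, 71]
t=2: [31, 85, 31, 85]
t=3: [18, 89, 18, 89]
t=4: [28, 52, 28, 52]
t=5: [84, 84, 84, 84]
t=6: [12, 12, 12, 12]
t=7: [36, 36, 36, 36]
t=8: [108, 108, 108, 108]
t=9: [84, 84, 84, 84]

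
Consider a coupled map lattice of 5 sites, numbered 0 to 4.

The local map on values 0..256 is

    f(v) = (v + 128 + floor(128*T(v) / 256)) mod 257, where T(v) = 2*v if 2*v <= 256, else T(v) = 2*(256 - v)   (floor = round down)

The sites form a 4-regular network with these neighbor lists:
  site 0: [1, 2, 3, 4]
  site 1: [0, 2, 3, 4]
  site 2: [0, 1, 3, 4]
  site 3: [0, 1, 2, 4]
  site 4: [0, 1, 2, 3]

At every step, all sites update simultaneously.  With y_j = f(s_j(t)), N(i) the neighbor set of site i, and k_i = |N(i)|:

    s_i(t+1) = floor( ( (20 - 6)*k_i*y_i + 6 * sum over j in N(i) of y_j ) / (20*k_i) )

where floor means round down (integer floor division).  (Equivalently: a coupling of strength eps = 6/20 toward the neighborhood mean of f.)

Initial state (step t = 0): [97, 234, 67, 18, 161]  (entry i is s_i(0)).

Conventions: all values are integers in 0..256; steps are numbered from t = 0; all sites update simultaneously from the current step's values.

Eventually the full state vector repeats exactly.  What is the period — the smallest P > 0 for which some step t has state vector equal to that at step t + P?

Answer: 8
Key observation: The state at step 15, [127, 127, 127, 127, 127], reappears at step 23 — and no state repeats earlier — so the cycle the system enters has period 8.

Derivation:
t=0: [97, 234, 67, 18, 161]
t=1: [77, 115, 39, 139, 115]
t=2: [57, 105, 170, 121, 105]
t=3: [199, 98, 127, 118, 98]
t=4: [116, 78, 115, 103, 78]
t=5: [89, 42, 88, 73, 42]
t=6: [70, 172, 69, 50, 172]
t=7: [44, 117, 43, 180, 117]
t=8: [192, 123, 191, 136, 123]
t=9: [125, 119, 125, 125, 119]
t=10: [119, 111, 119, 119, 111]
t=11: [106, 96, 106, 106, 96]
t=12: [80, 67, 80, 80, 67]
t=13: [27, 10, 27, 27, 10]
t=14: [176, 155, 176, 176, 155]
t=15: [127, 127, 127, 127, 127]
t=16: [125, 125, 125, 125, 125]
t=17: [121, 121, 121, 121, 121]
t=18: [113, 113, 113, 113, 113]
t=19: [97, 97, 97, 97, 97]
t=20: [65, 65, 65, 65, 65]
t=21: [1, 1, 1, 1, 1]
t=22: [130, 130, 130, 130, 130]
t=23: [127, 127, 127, 127, 127]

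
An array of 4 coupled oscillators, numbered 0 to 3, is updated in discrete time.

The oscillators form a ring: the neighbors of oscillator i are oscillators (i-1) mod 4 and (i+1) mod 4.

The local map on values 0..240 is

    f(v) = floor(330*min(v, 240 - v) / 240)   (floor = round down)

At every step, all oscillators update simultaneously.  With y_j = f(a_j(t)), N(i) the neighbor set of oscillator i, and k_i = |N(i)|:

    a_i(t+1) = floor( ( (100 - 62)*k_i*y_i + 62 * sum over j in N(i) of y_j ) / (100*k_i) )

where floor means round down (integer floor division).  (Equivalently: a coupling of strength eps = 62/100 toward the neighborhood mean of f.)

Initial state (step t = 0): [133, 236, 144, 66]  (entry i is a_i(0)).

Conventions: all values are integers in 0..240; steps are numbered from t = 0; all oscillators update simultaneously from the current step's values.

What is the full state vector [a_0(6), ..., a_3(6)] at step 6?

Answer: [106, 105, 105, 106]

Derivation:
t=0: [133, 236, 144, 66]
t=1: [85, 88, 79, 120]
t=2: [132, 115, 129, 132]
t=3: [151, 153, 152, 149]
t=4: [122, 120, 121, 122]
t=5: [162, 163, 163, 162]
t=6: [106, 105, 105, 106]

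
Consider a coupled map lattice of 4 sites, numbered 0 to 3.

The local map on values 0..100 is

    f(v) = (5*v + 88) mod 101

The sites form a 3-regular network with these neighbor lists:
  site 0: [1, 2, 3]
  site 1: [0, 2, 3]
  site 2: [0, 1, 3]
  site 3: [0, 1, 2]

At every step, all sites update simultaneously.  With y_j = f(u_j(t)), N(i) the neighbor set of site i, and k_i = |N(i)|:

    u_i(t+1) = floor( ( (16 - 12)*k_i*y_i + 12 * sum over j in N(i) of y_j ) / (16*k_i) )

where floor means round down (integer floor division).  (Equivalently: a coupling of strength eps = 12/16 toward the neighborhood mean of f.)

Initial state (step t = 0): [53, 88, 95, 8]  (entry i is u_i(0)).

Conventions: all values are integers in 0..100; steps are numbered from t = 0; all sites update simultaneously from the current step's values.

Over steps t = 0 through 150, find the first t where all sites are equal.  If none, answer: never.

Simulating step by step:
t=0: [53, 88, 95, 8]  (not all equal)
t=1: [39, 39, 39, 39]  (all equal)

Answer: 1
Key observation: Synchronization is absorbing here: once all sites are equal they stay equal, and step 1 is the first all-equal step.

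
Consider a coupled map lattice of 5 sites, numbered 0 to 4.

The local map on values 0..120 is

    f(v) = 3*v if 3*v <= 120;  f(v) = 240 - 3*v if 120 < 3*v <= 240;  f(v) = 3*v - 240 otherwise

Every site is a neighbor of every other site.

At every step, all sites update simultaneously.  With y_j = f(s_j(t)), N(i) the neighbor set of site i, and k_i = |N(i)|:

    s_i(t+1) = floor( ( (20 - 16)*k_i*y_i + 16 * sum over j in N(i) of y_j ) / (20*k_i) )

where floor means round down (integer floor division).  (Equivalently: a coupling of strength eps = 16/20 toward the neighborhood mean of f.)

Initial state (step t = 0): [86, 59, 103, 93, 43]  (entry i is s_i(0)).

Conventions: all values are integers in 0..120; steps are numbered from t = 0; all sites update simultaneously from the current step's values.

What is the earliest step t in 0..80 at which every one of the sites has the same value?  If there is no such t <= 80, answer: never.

Answer: 1
Key observation: Synchronization is absorbing here: once all sites are equal they stay equal, and step 1 is the first all-equal step.

Derivation:
t=0: [86, 59, 103, 93, 43]  (not all equal)
t=1: [60, 60, 60, 60, 60]  (all equal)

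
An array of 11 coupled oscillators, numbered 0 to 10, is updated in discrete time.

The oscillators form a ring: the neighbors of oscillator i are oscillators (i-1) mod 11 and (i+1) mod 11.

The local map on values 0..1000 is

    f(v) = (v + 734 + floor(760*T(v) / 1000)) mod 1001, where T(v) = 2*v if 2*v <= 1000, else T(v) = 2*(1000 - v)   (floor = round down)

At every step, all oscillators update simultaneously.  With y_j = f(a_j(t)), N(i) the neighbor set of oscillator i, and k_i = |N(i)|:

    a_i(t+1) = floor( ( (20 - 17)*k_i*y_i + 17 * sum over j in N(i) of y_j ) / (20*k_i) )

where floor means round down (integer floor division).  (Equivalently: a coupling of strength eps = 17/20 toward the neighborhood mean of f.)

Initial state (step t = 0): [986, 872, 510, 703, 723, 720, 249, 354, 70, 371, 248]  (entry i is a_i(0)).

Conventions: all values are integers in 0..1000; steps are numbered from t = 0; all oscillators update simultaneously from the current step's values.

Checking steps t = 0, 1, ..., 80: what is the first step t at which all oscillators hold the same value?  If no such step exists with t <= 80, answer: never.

Simulating step by step:
t=0: [986, 872, 510, 703, 723, 720, 249, 354, 70, 371, 248]  (not all equal)
t=1: [602, 853, 864, 925, 881, 657, 692, 633, 685, 638, 651]  (not all equal)
t=2: [873, 861, 792, 794, 834, 853, 913, 898, 918, 907, 927]  (not all equal)
t=3: [789, 817, 825, 831, 823, 800, 794, 777, 782, 773, 787]  (not all equal)
t=4: [836, 832, 824, 823, 827, 833, 842, 843, 848, 845, 845]  (not all equal)
t=5: [816, 820, 822, 823, 822, 818, 816, 813, 813, 812, 815]  (not all equal)
t=6: [827, 826, 825, 825, 825, 826, 828, 829, 830, 829, 829]  (not all equal)
t=7: [822, 823, 823, 824, 823, 823, 822, 821, 821, 821, 821]  (not all equal)
t=8: [825, 825, 824, 824, 824, 825, 825, 825, 826, 826, 825]  (not all equal)
t=9: [824, 824, 824, 824, 824, 824, 824, 823, 823, 823, 823]  (not all equal)
t=10: [824, 824, 824, 824, 824, 824, 824, 824, 825, 825, 824]  (not all equal)
t=11: [824, 824, 824, 824, 824, 824, 824, 824, 824, 824, 824]  (all equal)

Answer: 11
Key observation: Synchronization is absorbing here: once all oscillators are equal they stay equal, and step 11 is the first all-equal step.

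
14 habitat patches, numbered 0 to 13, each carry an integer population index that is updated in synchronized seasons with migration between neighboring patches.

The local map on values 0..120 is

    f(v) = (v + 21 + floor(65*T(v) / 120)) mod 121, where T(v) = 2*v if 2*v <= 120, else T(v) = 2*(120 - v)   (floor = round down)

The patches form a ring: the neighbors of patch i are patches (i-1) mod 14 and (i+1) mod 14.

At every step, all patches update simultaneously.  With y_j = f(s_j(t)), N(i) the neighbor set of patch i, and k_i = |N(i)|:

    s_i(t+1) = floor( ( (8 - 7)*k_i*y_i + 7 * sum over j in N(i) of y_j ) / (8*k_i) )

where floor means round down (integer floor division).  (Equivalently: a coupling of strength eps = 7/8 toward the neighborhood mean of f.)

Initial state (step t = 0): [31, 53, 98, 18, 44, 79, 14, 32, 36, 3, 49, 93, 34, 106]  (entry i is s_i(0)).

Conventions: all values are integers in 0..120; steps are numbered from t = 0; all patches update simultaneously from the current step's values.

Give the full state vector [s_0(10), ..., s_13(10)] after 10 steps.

Answer: [62, 69, 43, 69, 68, 68, 69, 69, 71, 71, 60, 64, 76, 77]

Derivation:
t=0: [31, 53, 98, 18, 44, 79, 14, 32, 36, 3, 49, 93, 34, 106]
t=1: [24, 47, 32, 65, 49, 73, 54, 74, 61, 46, 21, 43, 30, 79]
t=2: [70, 83, 73, 41, 20, 9, 21, 18, 63, 53, 106, 78, 68, 70]
t=3: [23, 23, 59, 50, 71, 60, 50, 45, 32, 20, 17, 22, 23, 24]
t=4: [69, 47, 34, 20, 15, 15, 61, 54, 87, 70, 63, 62, 68, 68]
t=5: [65, 65, 90, 70, 56, 39, 31, 21, 18, 23, 24, 24, 24, 24]
t=6: [44, 23, 23, 19, 57, 56, 83, 70, 65, 64, 69, 71, 71, 50]
t=7: [45, 87, 64, 45, 35, 19, 20, 23, 24, 24, 24, 24, 15, 60]
t=8: [34, 63, 62, 65, 87, 75, 63, 66, 69, 71, 71, 62, 48, 75]
t=9: [31, 53, 24, 23, 23, 23, 23, 24, 24, 24, 24, 13, 20, 42]
t=10: [62, 69, 43, 69, 68, 68, 69, 69, 71, 71, 60, 64, 76, 77]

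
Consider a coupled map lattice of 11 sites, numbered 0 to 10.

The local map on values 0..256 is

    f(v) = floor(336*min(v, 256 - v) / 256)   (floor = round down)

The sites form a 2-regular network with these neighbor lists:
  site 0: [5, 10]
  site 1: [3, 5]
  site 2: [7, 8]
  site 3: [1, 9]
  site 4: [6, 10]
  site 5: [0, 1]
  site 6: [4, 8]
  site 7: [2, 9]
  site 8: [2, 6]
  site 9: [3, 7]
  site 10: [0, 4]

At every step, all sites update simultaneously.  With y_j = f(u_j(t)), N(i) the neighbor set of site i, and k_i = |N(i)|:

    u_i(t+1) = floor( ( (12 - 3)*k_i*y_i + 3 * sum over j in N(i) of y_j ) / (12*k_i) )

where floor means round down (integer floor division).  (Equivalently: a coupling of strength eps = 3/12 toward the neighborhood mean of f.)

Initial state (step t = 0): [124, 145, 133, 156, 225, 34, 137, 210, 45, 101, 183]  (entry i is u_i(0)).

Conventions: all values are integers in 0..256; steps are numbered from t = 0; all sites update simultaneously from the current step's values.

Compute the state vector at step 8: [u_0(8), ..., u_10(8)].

Answer: [139, 160, 130, 161, 153, 155, 147, 142, 133, 161, 139]

Derivation:
t=0: [124, 145, 133, 156, 225, 34, 137, 210, 45, 101, 183]
t=1: [138, 130, 135, 132, 61, 71, 129, 81, 83, 122, 96]
t=2: [142, 155, 145, 162, 96, 109, 148, 119, 121, 153, 123]
t=3: [149, 132, 148, 125, 132, 142, 141, 152, 154, 136, 155]
t=4: [140, 160, 139, 162, 156, 149, 149, 139, 136, 155, 136]
t=5: [151, 127, 153, 124, 135, 139, 141, 150, 154, 133, 153]
t=6: [138, 163, 135, 162, 154, 152, 148, 141, 135, 158, 138]
t=7: [151, 123, 157, 123, 136, 136, 142, 148, 155, 130, 151]
t=8: [139, 160, 130, 161, 153, 155, 147, 142, 133, 161, 139]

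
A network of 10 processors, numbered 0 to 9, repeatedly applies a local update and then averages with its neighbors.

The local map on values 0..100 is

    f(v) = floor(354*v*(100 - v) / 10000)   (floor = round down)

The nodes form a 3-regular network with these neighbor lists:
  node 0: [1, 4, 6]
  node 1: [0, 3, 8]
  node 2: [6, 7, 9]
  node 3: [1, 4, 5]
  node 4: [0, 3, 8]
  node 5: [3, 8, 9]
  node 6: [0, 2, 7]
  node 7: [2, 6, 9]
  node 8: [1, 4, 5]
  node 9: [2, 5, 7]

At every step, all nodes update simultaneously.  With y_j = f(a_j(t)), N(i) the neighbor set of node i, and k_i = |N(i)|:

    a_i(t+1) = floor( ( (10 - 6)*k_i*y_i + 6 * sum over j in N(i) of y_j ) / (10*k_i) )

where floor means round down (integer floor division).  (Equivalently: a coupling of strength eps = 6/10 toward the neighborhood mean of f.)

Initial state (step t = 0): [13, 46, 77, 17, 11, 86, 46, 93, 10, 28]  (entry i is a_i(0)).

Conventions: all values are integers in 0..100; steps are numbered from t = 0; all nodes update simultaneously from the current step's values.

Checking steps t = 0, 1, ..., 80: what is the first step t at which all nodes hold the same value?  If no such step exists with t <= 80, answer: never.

Answer: 6
Key observation: Synchronization is absorbing here: once all nodes are equal they stay equal, and step 6 is the first all-equal step.

Derivation:
t=0: [13, 46, 77, 17, 11, 86, 46, 93, 10, 28]  (not all equal)
t=1: [57, 58, 61, 52, 37, 47, 59, 53, 45, 53]  (not all equal)
t=2: [85, 86, 85, 86, 85, 87, 85, 86, 86, 87]  (not all equal)
t=3: [44, 42, 43, 42, 43, 40, 44, 42, 42, 41]  (not all equal)
t=4: [86, 86, 86, 85, 86, 85, 86, 86, 85, 85]  (not all equal)
t=5: [42, 43, 42, 43, 43, 45, 42, 42, 43, 43]  (not all equal)
t=6: [86, 86, 86, 86, 86, 86, 86, 86, 86, 86]  (all equal)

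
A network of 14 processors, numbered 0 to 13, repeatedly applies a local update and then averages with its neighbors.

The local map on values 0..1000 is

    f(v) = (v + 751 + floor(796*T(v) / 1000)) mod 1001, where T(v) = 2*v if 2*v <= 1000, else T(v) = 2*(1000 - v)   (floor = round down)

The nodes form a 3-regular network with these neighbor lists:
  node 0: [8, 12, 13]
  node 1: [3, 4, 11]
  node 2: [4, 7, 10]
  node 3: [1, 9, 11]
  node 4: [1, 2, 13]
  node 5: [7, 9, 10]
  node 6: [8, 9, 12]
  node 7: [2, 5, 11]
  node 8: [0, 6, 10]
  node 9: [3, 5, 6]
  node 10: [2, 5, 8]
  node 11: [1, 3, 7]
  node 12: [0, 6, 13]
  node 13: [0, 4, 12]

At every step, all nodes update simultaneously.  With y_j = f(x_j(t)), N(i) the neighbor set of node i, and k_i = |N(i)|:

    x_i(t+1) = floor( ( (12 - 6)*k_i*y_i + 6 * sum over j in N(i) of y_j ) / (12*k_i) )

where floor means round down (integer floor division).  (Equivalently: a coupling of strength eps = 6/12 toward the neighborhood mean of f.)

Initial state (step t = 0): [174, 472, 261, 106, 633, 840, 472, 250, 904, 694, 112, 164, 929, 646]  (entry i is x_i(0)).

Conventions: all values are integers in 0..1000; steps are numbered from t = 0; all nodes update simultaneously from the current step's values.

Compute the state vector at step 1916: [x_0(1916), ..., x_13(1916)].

Simulating step by step:
t=0: [174, 472, 261, 106, 633, 840, 472, 250, 904, 694, 112, 164, 929, 646]
t=1: [526, 680, 447, 358, 876, 650, 908, 439, 605, 772, 366, 320, 751, 806]
t=2: [471, 816, 855, 738, 863, 890, 862, 850, 746, 848, 823, 706, 731, 723]
t=3: [938, 872, 838, 889, 849, 829, 856, 848, 892, 844, 852, 895, 906, 908]
t=4: [796, 823, 841, 820, 831, 845, 827, 837, 816, 837, 836, 819, 806, 807]
t=5: [866, 854, 845, 854, 852, 843, 854, 846, 857, 847, 847, 854, 863, 862]
t=6: [830, 836, 840, 836, 836, 841, 835, 840, 834, 839, 839, 836, 831, 831]
t=7: [849, 847, 844, 846, 847, 844, 847, 844, 847, 845, 845, 846, 849, 849]
t=8: [839, 840, 841, 840, 840, 841, 840, 841, 840, 841, 841, 841, 839, 839]
t=9: [844, 844, 844, 844, 844, 844, 844, 844, 844, 844, 844, 844, 844, 844]
t=10: [842, 842, 842, 842, 842, 842, 842, 842, 842, 842, 842, 842, 842, 842]
t=11: [843, 843, 843, 843, 843, 843, 843, 843, 843, 843, 843, 843, 843, 843]
t=12: [842, 842, 842, 842, 842, 842, 842, 842, 842, 842, 842, 842, 842, 842]

Answer: [842, 842, 842, 842, 842, 842, 842, 842, 842, 842, 842, 842, 842, 842]
Key observation: The state at step 10, [842, 842, 842, 842, 842, 842, 842, 842, 842, 842, 842, 842, 842, 842], reappears at step 12: the system is in a cycle of period 2 from step 10 on.  Therefore the state at step 1916 equals the state at step 10 + ((1916 - 10) mod 2) = 10, which is [842, 842, 842, 842, 842, 842, 842, 842, 842, 842, 842, 842, 842, 842].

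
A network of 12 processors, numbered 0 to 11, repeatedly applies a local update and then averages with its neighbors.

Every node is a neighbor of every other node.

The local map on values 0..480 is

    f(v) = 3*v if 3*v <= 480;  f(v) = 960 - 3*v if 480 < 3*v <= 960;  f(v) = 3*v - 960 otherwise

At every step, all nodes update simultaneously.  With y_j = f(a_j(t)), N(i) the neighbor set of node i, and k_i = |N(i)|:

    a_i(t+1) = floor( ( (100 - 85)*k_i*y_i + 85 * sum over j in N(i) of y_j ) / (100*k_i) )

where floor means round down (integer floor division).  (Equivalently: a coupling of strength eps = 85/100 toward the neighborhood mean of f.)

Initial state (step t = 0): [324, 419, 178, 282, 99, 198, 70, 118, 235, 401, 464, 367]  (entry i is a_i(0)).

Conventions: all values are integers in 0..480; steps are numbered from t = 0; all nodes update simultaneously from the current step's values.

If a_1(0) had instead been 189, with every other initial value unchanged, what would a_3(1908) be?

Answer: a_3(1908) = 252
Key observation: The state at step 5, [204, 204, 204, 204, 204, 204, 204, 204, 204, 204, 204, 204], reappears at step 9: the system is in a cycle of period 4 from step 5 on.  Therefore the state at step 1908 equals the state at step 5 + ((1908 - 5) mod 4) = 8, which is [252, 252, 252, 252, 252, 252, 252, 252, 252, 252, 252, 252].

Derivation:
t=0: [324, 189, 178, 282, 99, 198, 70, 118, 235, 401, 464, 367]
t=1: [251, 279, 281, 258, 272, 277, 265, 276, 269, 268, 282, 260]
t=2: [154, 148, 148, 153, 150, 148, 151, 149, 150, 150, 147, 152]
t=3: [450, 449, 449, 450, 450, 449, 450, 449, 450, 450, 449, 450]
t=4: [388, 388, 388, 388, 388, 388, 388, 388, 388, 388, 388, 388]
t=5: [204, 204, 204, 204, 204, 204, 204, 204, 204, 204, 204, 204]
t=6: [348, 348, 348, 348, 348, 348, 348, 348, 348, 348, 348, 348]
t=7: [84, 84, 84, 84, 84, 84, 84, 84, 84, 84, 84, 84]
t=8: [252, 252, 252, 252, 252, 252, 252, 252, 252, 252, 252, 252]
t=9: [204, 204, 204, 204, 204, 204, 204, 204, 204, 204, 204, 204]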